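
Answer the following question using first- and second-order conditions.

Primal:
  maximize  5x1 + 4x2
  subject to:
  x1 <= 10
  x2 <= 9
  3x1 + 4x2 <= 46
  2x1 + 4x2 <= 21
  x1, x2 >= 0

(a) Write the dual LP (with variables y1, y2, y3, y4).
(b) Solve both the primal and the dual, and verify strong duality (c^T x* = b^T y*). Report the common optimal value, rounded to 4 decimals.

The standard primal-dual pair for 'max c^T x s.t. A x <= b, x >= 0' is:
  Dual:  min b^T y  s.t.  A^T y >= c,  y >= 0.

So the dual LP is:
  minimize  10y1 + 9y2 + 46y3 + 21y4
  subject to:
    y1 + 3y3 + 2y4 >= 5
    y2 + 4y3 + 4y4 >= 4
    y1, y2, y3, y4 >= 0

Solving the primal: x* = (10, 0.25).
  primal value c^T x* = 51.
Solving the dual: y* = (3, 0, 0, 1).
  dual value b^T y* = 51.
Strong duality: c^T x* = b^T y*. Confirmed.

51


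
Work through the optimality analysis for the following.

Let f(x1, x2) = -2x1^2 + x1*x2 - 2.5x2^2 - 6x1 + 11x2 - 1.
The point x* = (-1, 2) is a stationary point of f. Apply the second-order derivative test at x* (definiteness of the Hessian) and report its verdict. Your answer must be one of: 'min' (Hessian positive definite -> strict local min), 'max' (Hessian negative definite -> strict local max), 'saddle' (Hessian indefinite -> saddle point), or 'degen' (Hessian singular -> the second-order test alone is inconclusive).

Compute the Hessian H = grad^2 f:
  H = [[-4, 1], [1, -5]]
Verify stationarity: grad f(x*) = H x* + g = (0, 0).
Eigenvalues of H: -5.618, -3.382.
Both eigenvalues < 0, so H is negative definite -> x* is a strict local max.

max


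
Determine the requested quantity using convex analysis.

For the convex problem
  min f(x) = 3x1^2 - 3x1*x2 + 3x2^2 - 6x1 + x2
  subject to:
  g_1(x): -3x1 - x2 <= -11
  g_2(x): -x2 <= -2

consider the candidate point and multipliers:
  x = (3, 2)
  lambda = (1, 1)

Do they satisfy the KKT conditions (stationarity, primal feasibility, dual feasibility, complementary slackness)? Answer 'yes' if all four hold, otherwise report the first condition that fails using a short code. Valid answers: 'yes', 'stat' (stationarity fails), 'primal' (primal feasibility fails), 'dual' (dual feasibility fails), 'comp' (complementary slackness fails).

Gradient of f: grad f(x) = Q x + c = (6, 4)
Constraint values g_i(x) = a_i^T x - b_i:
  g_1((3, 2)) = 0
  g_2((3, 2)) = 0
Stationarity residual: grad f(x) + sum_i lambda_i a_i = (3, 2)
  -> stationarity FAILS
Primal feasibility (all g_i <= 0): OK
Dual feasibility (all lambda_i >= 0): OK
Complementary slackness (lambda_i * g_i(x) = 0 for all i): OK

Verdict: the first failing condition is stationarity -> stat.

stat


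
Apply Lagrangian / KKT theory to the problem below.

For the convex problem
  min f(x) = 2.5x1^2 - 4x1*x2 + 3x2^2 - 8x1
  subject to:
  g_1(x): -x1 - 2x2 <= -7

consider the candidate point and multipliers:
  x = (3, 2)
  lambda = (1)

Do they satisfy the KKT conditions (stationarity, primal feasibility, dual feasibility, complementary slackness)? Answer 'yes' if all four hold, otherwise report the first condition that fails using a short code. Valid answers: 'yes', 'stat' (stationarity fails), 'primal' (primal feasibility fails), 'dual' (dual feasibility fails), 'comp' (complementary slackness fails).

Gradient of f: grad f(x) = Q x + c = (-1, 0)
Constraint values g_i(x) = a_i^T x - b_i:
  g_1((3, 2)) = 0
Stationarity residual: grad f(x) + sum_i lambda_i a_i = (-2, -2)
  -> stationarity FAILS
Primal feasibility (all g_i <= 0): OK
Dual feasibility (all lambda_i >= 0): OK
Complementary slackness (lambda_i * g_i(x) = 0 for all i): OK

Verdict: the first failing condition is stationarity -> stat.

stat


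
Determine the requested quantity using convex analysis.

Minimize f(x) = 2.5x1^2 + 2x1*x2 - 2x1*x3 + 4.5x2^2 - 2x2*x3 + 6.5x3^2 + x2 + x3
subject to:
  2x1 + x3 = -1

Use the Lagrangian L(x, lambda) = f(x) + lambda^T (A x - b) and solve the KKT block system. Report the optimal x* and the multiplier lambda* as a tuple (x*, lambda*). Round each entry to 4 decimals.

Form the Lagrangian:
  L(x, lambda) = (1/2) x^T Q x + c^T x + lambda^T (A x - b)
Stationarity (grad_x L = 0): Q x + c + A^T lambda = 0.
Primal feasibility: A x = b.

This gives the KKT block system:
  [ Q   A^T ] [ x     ]   [-c ]
  [ A    0  ] [ lambda ] = [ b ]

Solving the linear system:
  x*      = (-0.3934, -0.071, -0.2131)
  lambda* = (0.8415)
  f(x*)   = 0.2787

x* = (-0.3934, -0.071, -0.2131), lambda* = (0.8415)


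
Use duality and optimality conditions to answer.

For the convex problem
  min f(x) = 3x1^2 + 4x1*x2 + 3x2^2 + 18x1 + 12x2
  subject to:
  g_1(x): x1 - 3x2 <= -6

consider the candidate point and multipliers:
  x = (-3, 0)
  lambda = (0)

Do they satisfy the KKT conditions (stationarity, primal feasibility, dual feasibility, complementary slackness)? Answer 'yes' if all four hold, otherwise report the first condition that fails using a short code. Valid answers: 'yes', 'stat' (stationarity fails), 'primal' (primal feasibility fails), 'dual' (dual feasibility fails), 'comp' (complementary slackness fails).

Gradient of f: grad f(x) = Q x + c = (0, 0)
Constraint values g_i(x) = a_i^T x - b_i:
  g_1((-3, 0)) = 3
Stationarity residual: grad f(x) + sum_i lambda_i a_i = (0, 0)
  -> stationarity OK
Primal feasibility (all g_i <= 0): FAILS
Dual feasibility (all lambda_i >= 0): OK
Complementary slackness (lambda_i * g_i(x) = 0 for all i): OK

Verdict: the first failing condition is primal_feasibility -> primal.

primal


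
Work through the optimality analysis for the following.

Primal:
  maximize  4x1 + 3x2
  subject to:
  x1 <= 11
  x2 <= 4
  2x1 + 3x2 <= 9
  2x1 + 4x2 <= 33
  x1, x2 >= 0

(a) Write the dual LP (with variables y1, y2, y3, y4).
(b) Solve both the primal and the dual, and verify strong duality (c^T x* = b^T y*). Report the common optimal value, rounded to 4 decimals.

The standard primal-dual pair for 'max c^T x s.t. A x <= b, x >= 0' is:
  Dual:  min b^T y  s.t.  A^T y >= c,  y >= 0.

So the dual LP is:
  minimize  11y1 + 4y2 + 9y3 + 33y4
  subject to:
    y1 + 2y3 + 2y4 >= 4
    y2 + 3y3 + 4y4 >= 3
    y1, y2, y3, y4 >= 0

Solving the primal: x* = (4.5, 0).
  primal value c^T x* = 18.
Solving the dual: y* = (0, 0, 2, 0).
  dual value b^T y* = 18.
Strong duality: c^T x* = b^T y*. Confirmed.

18


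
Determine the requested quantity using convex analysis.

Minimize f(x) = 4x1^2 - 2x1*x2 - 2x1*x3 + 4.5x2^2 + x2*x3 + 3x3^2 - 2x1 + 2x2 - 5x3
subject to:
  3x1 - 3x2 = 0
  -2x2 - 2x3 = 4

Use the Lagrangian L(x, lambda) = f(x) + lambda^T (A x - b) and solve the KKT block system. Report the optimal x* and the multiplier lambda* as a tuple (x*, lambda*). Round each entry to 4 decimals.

Form the Lagrangian:
  L(x, lambda) = (1/2) x^T Q x + c^T x + lambda^T (A x - b)
Stationarity (grad_x L = 0): Q x + c + A^T lambda = 0.
Primal feasibility: A x = b.

This gives the KKT block system:
  [ Q   A^T ] [ x     ]   [-c ]
  [ A    0  ] [ lambda ] = [ b ]

Solving the linear system:
  x*      = (-0.9048, -0.9048, -1.0952)
  lambda* = (1.746, -5.3333)
  f(x*)   = 13.4048

x* = (-0.9048, -0.9048, -1.0952), lambda* = (1.746, -5.3333)


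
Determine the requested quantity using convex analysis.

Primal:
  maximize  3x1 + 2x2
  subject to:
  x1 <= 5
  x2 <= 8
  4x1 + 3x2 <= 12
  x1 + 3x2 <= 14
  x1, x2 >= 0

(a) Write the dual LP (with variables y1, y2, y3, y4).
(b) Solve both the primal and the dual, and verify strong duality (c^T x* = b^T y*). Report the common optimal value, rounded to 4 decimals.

The standard primal-dual pair for 'max c^T x s.t. A x <= b, x >= 0' is:
  Dual:  min b^T y  s.t.  A^T y >= c,  y >= 0.

So the dual LP is:
  minimize  5y1 + 8y2 + 12y3 + 14y4
  subject to:
    y1 + 4y3 + y4 >= 3
    y2 + 3y3 + 3y4 >= 2
    y1, y2, y3, y4 >= 0

Solving the primal: x* = (3, 0).
  primal value c^T x* = 9.
Solving the dual: y* = (0, 0, 0.75, 0).
  dual value b^T y* = 9.
Strong duality: c^T x* = b^T y*. Confirmed.

9


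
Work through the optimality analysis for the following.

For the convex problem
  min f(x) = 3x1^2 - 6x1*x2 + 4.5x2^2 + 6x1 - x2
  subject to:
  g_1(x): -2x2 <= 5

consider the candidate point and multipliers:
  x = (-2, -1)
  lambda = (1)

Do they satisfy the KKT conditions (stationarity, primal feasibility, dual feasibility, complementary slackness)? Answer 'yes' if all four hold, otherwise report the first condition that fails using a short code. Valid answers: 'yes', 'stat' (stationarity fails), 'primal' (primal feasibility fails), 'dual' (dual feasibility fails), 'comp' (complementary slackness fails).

Gradient of f: grad f(x) = Q x + c = (0, 2)
Constraint values g_i(x) = a_i^T x - b_i:
  g_1((-2, -1)) = -3
Stationarity residual: grad f(x) + sum_i lambda_i a_i = (0, 0)
  -> stationarity OK
Primal feasibility (all g_i <= 0): OK
Dual feasibility (all lambda_i >= 0): OK
Complementary slackness (lambda_i * g_i(x) = 0 for all i): FAILS

Verdict: the first failing condition is complementary_slackness -> comp.

comp


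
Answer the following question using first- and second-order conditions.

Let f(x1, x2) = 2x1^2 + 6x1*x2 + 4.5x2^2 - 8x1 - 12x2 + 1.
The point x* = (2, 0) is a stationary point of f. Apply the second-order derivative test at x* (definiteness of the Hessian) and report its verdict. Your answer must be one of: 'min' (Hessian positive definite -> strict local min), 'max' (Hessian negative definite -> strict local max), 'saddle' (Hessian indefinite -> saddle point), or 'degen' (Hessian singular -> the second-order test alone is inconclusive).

Compute the Hessian H = grad^2 f:
  H = [[4, 6], [6, 9]]
Verify stationarity: grad f(x*) = H x* + g = (0, 0).
Eigenvalues of H: 0, 13.
H has a zero eigenvalue (singular; positive semidefinite but not definite), so H is neither positive definite, negative definite, nor indefinite. The second-order test alone is inconclusive -> degen.
(Indeed, f is constant along the null direction of H through x*, so x* is not a strict local extremum.)

degen


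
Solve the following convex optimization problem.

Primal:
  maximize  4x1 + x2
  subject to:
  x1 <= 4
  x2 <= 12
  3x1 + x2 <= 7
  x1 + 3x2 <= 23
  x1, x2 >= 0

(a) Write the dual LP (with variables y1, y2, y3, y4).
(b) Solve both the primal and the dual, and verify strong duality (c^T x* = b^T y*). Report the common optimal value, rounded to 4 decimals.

The standard primal-dual pair for 'max c^T x s.t. A x <= b, x >= 0' is:
  Dual:  min b^T y  s.t.  A^T y >= c,  y >= 0.

So the dual LP is:
  minimize  4y1 + 12y2 + 7y3 + 23y4
  subject to:
    y1 + 3y3 + y4 >= 4
    y2 + y3 + 3y4 >= 1
    y1, y2, y3, y4 >= 0

Solving the primal: x* = (2.3333, 0).
  primal value c^T x* = 9.3333.
Solving the dual: y* = (0, 0, 1.3333, 0).
  dual value b^T y* = 9.3333.
Strong duality: c^T x* = b^T y*. Confirmed.

9.3333


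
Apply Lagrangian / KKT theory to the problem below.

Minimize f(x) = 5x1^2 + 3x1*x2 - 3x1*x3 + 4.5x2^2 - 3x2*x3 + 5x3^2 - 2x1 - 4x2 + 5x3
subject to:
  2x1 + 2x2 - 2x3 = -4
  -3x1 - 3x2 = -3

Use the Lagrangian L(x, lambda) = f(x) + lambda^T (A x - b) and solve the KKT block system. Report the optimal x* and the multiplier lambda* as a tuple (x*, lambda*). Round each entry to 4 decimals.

Form the Lagrangian:
  L(x, lambda) = (1/2) x^T Q x + c^T x + lambda^T (A x - b)
Stationarity (grad_x L = 0): Q x + c + A^T lambda = 0.
Primal feasibility: A x = b.

This gives the KKT block system:
  [ Q   A^T ] [ x     ]   [-c ]
  [ A    0  ] [ lambda ] = [ b ]

Solving the linear system:
  x*      = (0.3077, 0.6923, 3)
  lambda* = (16, 8.7179)
  f(x*)   = 50.8846

x* = (0.3077, 0.6923, 3), lambda* = (16, 8.7179)


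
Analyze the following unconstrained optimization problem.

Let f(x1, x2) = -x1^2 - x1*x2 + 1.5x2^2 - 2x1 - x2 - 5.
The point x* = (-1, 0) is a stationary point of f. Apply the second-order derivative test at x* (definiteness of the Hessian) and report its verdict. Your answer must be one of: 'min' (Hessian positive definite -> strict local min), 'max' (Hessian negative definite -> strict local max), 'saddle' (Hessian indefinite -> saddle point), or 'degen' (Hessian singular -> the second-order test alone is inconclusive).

Compute the Hessian H = grad^2 f:
  H = [[-2, -1], [-1, 3]]
Verify stationarity: grad f(x*) = H x* + g = (0, 0).
Eigenvalues of H: -2.1926, 3.1926.
Eigenvalues have mixed signs, so H is indefinite -> x* is a saddle point.

saddle


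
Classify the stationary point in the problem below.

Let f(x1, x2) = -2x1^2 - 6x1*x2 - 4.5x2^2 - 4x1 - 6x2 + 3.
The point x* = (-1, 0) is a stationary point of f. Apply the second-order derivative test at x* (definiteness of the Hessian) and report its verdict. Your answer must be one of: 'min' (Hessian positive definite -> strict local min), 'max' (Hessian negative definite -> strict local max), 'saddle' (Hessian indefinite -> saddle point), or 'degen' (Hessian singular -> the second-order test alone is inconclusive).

Compute the Hessian H = grad^2 f:
  H = [[-4, -6], [-6, -9]]
Verify stationarity: grad f(x*) = H x* + g = (0, 0).
Eigenvalues of H: -13, 0.
H has a zero eigenvalue (singular; negative semidefinite but not definite), so H is neither positive definite, negative definite, nor indefinite. The second-order test alone is inconclusive -> degen.
(Indeed, f is constant along the null direction of H through x*, so x* is not a strict local extremum.)

degen


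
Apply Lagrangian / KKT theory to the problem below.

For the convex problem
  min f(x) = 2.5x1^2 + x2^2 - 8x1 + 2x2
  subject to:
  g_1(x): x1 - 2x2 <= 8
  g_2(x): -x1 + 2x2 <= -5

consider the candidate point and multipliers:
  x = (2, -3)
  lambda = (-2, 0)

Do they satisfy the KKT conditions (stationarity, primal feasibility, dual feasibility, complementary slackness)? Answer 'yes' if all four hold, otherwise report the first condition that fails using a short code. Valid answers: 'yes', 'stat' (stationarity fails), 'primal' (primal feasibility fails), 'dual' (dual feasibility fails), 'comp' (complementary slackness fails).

Gradient of f: grad f(x) = Q x + c = (2, -4)
Constraint values g_i(x) = a_i^T x - b_i:
  g_1((2, -3)) = 0
  g_2((2, -3)) = -3
Stationarity residual: grad f(x) + sum_i lambda_i a_i = (0, 0)
  -> stationarity OK
Primal feasibility (all g_i <= 0): OK
Dual feasibility (all lambda_i >= 0): FAILS
Complementary slackness (lambda_i * g_i(x) = 0 for all i): OK

Verdict: the first failing condition is dual_feasibility -> dual.

dual


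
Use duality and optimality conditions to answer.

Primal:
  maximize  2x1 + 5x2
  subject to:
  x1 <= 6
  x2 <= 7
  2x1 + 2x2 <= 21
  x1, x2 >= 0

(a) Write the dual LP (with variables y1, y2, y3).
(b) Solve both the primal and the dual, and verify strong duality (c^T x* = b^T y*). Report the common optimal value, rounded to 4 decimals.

The standard primal-dual pair for 'max c^T x s.t. A x <= b, x >= 0' is:
  Dual:  min b^T y  s.t.  A^T y >= c,  y >= 0.

So the dual LP is:
  minimize  6y1 + 7y2 + 21y3
  subject to:
    y1 + 2y3 >= 2
    y2 + 2y3 >= 5
    y1, y2, y3 >= 0

Solving the primal: x* = (3.5, 7).
  primal value c^T x* = 42.
Solving the dual: y* = (0, 3, 1).
  dual value b^T y* = 42.
Strong duality: c^T x* = b^T y*. Confirmed.

42


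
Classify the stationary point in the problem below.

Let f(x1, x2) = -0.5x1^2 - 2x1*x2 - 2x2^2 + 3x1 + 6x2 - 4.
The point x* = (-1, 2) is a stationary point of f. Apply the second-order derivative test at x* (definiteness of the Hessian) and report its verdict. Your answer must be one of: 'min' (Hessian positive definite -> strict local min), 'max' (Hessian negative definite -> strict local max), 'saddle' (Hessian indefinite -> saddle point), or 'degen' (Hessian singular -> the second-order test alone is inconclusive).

Compute the Hessian H = grad^2 f:
  H = [[-1, -2], [-2, -4]]
Verify stationarity: grad f(x*) = H x* + g = (0, 0).
Eigenvalues of H: -5, 0.
H has a zero eigenvalue (singular; negative semidefinite but not definite), so H is neither positive definite, negative definite, nor indefinite. The second-order test alone is inconclusive -> degen.
(Indeed, f is constant along the null direction of H through x*, so x* is not a strict local extremum.)

degen


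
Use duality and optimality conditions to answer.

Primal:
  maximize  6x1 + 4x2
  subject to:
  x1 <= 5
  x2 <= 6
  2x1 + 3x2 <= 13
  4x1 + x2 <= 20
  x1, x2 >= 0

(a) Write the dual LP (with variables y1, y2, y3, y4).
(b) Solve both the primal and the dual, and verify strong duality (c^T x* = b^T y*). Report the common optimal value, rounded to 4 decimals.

The standard primal-dual pair for 'max c^T x s.t. A x <= b, x >= 0' is:
  Dual:  min b^T y  s.t.  A^T y >= c,  y >= 0.

So the dual LP is:
  minimize  5y1 + 6y2 + 13y3 + 20y4
  subject to:
    y1 + 2y3 + 4y4 >= 6
    y2 + 3y3 + y4 >= 4
    y1, y2, y3, y4 >= 0

Solving the primal: x* = (4.7, 1.2).
  primal value c^T x* = 33.
Solving the dual: y* = (0, 0, 1, 1).
  dual value b^T y* = 33.
Strong duality: c^T x* = b^T y*. Confirmed.

33


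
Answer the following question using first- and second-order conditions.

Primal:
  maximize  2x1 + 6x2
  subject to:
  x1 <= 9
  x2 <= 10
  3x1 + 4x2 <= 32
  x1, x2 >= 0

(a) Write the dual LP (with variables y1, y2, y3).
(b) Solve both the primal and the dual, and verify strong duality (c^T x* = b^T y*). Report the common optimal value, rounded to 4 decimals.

The standard primal-dual pair for 'max c^T x s.t. A x <= b, x >= 0' is:
  Dual:  min b^T y  s.t.  A^T y >= c,  y >= 0.

So the dual LP is:
  minimize  9y1 + 10y2 + 32y3
  subject to:
    y1 + 3y3 >= 2
    y2 + 4y3 >= 6
    y1, y2, y3 >= 0

Solving the primal: x* = (0, 8).
  primal value c^T x* = 48.
Solving the dual: y* = (0, 0, 1.5).
  dual value b^T y* = 48.
Strong duality: c^T x* = b^T y*. Confirmed.

48


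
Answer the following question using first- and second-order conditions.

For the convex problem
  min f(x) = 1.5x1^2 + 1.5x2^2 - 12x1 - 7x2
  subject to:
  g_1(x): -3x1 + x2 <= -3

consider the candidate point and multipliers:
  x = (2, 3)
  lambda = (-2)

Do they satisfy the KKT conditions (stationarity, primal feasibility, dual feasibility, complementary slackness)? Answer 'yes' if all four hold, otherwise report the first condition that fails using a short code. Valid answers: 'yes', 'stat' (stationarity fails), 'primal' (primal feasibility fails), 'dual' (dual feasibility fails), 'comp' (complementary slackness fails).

Gradient of f: grad f(x) = Q x + c = (-6, 2)
Constraint values g_i(x) = a_i^T x - b_i:
  g_1((2, 3)) = 0
Stationarity residual: grad f(x) + sum_i lambda_i a_i = (0, 0)
  -> stationarity OK
Primal feasibility (all g_i <= 0): OK
Dual feasibility (all lambda_i >= 0): FAILS
Complementary slackness (lambda_i * g_i(x) = 0 for all i): OK

Verdict: the first failing condition is dual_feasibility -> dual.

dual


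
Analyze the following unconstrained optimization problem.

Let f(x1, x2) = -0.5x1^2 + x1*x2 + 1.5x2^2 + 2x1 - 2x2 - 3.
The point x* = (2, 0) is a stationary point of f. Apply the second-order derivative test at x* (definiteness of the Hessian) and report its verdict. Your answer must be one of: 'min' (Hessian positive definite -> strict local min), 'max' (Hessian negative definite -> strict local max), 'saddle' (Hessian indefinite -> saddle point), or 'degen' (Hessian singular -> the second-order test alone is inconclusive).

Compute the Hessian H = grad^2 f:
  H = [[-1, 1], [1, 3]]
Verify stationarity: grad f(x*) = H x* + g = (0, 0).
Eigenvalues of H: -1.2361, 3.2361.
Eigenvalues have mixed signs, so H is indefinite -> x* is a saddle point.

saddle


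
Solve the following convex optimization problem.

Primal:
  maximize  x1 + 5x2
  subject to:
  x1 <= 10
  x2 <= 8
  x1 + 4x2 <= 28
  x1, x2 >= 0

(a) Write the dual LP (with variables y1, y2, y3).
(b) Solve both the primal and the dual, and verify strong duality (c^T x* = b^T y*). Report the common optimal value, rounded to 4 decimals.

The standard primal-dual pair for 'max c^T x s.t. A x <= b, x >= 0' is:
  Dual:  min b^T y  s.t.  A^T y >= c,  y >= 0.

So the dual LP is:
  minimize  10y1 + 8y2 + 28y3
  subject to:
    y1 + y3 >= 1
    y2 + 4y3 >= 5
    y1, y2, y3 >= 0

Solving the primal: x* = (0, 7).
  primal value c^T x* = 35.
Solving the dual: y* = (0, 0, 1.25).
  dual value b^T y* = 35.
Strong duality: c^T x* = b^T y*. Confirmed.

35


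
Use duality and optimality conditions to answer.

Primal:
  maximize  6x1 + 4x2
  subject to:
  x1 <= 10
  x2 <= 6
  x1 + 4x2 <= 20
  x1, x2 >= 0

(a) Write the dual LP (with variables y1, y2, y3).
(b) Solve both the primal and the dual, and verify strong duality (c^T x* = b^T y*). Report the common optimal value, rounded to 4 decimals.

The standard primal-dual pair for 'max c^T x s.t. A x <= b, x >= 0' is:
  Dual:  min b^T y  s.t.  A^T y >= c,  y >= 0.

So the dual LP is:
  minimize  10y1 + 6y2 + 20y3
  subject to:
    y1 + y3 >= 6
    y2 + 4y3 >= 4
    y1, y2, y3 >= 0

Solving the primal: x* = (10, 2.5).
  primal value c^T x* = 70.
Solving the dual: y* = (5, 0, 1).
  dual value b^T y* = 70.
Strong duality: c^T x* = b^T y*. Confirmed.

70


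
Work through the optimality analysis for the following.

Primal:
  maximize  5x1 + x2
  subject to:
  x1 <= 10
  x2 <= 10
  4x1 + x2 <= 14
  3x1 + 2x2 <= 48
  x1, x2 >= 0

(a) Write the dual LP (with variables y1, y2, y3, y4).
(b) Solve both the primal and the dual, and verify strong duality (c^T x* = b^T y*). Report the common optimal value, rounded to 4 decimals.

The standard primal-dual pair for 'max c^T x s.t. A x <= b, x >= 0' is:
  Dual:  min b^T y  s.t.  A^T y >= c,  y >= 0.

So the dual LP is:
  minimize  10y1 + 10y2 + 14y3 + 48y4
  subject to:
    y1 + 4y3 + 3y4 >= 5
    y2 + y3 + 2y4 >= 1
    y1, y2, y3, y4 >= 0

Solving the primal: x* = (3.5, 0).
  primal value c^T x* = 17.5.
Solving the dual: y* = (0, 0, 1.25, 0).
  dual value b^T y* = 17.5.
Strong duality: c^T x* = b^T y*. Confirmed.

17.5


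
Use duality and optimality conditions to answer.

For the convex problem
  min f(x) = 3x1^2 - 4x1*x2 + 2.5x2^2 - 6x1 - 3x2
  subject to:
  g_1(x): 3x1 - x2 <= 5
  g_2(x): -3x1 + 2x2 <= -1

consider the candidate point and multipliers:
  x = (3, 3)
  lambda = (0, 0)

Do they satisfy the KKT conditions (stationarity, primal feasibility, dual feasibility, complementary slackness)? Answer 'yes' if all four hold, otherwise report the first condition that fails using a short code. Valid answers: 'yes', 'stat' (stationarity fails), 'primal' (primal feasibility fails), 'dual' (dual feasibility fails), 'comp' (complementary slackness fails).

Gradient of f: grad f(x) = Q x + c = (0, 0)
Constraint values g_i(x) = a_i^T x - b_i:
  g_1((3, 3)) = 1
  g_2((3, 3)) = -2
Stationarity residual: grad f(x) + sum_i lambda_i a_i = (0, 0)
  -> stationarity OK
Primal feasibility (all g_i <= 0): FAILS
Dual feasibility (all lambda_i >= 0): OK
Complementary slackness (lambda_i * g_i(x) = 0 for all i): OK

Verdict: the first failing condition is primal_feasibility -> primal.

primal


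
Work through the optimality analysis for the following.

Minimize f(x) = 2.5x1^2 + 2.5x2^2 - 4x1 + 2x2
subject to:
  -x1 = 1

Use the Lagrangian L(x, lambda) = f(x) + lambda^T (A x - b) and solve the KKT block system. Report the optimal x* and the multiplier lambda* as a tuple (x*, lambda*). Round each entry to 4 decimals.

Form the Lagrangian:
  L(x, lambda) = (1/2) x^T Q x + c^T x + lambda^T (A x - b)
Stationarity (grad_x L = 0): Q x + c + A^T lambda = 0.
Primal feasibility: A x = b.

This gives the KKT block system:
  [ Q   A^T ] [ x     ]   [-c ]
  [ A    0  ] [ lambda ] = [ b ]

Solving the linear system:
  x*      = (-1, -0.4)
  lambda* = (-9)
  f(x*)   = 6.1

x* = (-1, -0.4), lambda* = (-9)


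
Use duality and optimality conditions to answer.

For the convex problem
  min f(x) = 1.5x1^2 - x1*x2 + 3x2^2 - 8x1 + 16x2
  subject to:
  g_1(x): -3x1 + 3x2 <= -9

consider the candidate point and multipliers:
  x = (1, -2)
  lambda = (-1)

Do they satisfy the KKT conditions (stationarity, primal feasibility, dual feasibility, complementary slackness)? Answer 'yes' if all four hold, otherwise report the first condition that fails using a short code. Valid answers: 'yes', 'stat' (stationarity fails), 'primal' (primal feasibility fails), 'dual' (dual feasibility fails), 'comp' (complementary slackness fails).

Gradient of f: grad f(x) = Q x + c = (-3, 3)
Constraint values g_i(x) = a_i^T x - b_i:
  g_1((1, -2)) = 0
Stationarity residual: grad f(x) + sum_i lambda_i a_i = (0, 0)
  -> stationarity OK
Primal feasibility (all g_i <= 0): OK
Dual feasibility (all lambda_i >= 0): FAILS
Complementary slackness (lambda_i * g_i(x) = 0 for all i): OK

Verdict: the first failing condition is dual_feasibility -> dual.

dual


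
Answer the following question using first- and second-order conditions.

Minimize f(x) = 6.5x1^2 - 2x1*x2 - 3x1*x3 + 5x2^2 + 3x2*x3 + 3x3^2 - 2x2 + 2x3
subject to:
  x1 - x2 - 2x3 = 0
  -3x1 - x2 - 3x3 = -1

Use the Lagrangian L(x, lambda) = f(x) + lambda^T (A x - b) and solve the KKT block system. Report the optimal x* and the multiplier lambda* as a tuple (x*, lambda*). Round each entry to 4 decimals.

Form the Lagrangian:
  L(x, lambda) = (1/2) x^T Q x + c^T x + lambda^T (A x - b)
Stationarity (grad_x L = 0): Q x + c + A^T lambda = 0.
Primal feasibility: A x = b.

This gives the KKT block system:
  [ Q   A^T ] [ x     ]   [-c ]
  [ A    0  ] [ lambda ] = [ b ]

Solving the linear system:
  x*      = (0.2576, 0.3184, -0.0304)
  lambda* = (-0.2677, 0.8452)
  f(x*)   = 0.0738

x* = (0.2576, 0.3184, -0.0304), lambda* = (-0.2677, 0.8452)


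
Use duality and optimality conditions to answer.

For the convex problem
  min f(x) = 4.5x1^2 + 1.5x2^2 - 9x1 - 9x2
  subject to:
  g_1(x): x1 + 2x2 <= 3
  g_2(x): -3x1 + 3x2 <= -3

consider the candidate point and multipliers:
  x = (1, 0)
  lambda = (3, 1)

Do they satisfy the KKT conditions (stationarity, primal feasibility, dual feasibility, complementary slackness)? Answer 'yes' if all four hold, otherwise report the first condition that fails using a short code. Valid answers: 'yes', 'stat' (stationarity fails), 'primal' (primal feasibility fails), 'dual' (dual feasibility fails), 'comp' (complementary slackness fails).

Gradient of f: grad f(x) = Q x + c = (0, -9)
Constraint values g_i(x) = a_i^T x - b_i:
  g_1((1, 0)) = -2
  g_2((1, 0)) = 0
Stationarity residual: grad f(x) + sum_i lambda_i a_i = (0, 0)
  -> stationarity OK
Primal feasibility (all g_i <= 0): OK
Dual feasibility (all lambda_i >= 0): OK
Complementary slackness (lambda_i * g_i(x) = 0 for all i): FAILS

Verdict: the first failing condition is complementary_slackness -> comp.

comp


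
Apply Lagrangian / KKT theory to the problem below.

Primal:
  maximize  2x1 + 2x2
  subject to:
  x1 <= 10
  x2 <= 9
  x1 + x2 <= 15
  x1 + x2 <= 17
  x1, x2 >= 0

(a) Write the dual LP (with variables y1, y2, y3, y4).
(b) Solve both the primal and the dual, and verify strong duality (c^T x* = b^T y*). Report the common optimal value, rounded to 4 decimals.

The standard primal-dual pair for 'max c^T x s.t. A x <= b, x >= 0' is:
  Dual:  min b^T y  s.t.  A^T y >= c,  y >= 0.

So the dual LP is:
  minimize  10y1 + 9y2 + 15y3 + 17y4
  subject to:
    y1 + y3 + y4 >= 2
    y2 + y3 + y4 >= 2
    y1, y2, y3, y4 >= 0

Solving the primal: x* = (6, 9).
  primal value c^T x* = 30.
Solving the dual: y* = (0, 0, 2, 0).
  dual value b^T y* = 30.
Strong duality: c^T x* = b^T y*. Confirmed.

30


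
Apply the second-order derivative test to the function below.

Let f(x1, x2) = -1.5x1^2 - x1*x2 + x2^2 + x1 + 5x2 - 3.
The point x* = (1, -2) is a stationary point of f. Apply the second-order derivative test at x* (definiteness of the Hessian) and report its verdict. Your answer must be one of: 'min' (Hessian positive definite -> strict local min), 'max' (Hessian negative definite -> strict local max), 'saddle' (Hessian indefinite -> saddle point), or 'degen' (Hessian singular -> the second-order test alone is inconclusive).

Compute the Hessian H = grad^2 f:
  H = [[-3, -1], [-1, 2]]
Verify stationarity: grad f(x*) = H x* + g = (0, 0).
Eigenvalues of H: -3.1926, 2.1926.
Eigenvalues have mixed signs, so H is indefinite -> x* is a saddle point.

saddle


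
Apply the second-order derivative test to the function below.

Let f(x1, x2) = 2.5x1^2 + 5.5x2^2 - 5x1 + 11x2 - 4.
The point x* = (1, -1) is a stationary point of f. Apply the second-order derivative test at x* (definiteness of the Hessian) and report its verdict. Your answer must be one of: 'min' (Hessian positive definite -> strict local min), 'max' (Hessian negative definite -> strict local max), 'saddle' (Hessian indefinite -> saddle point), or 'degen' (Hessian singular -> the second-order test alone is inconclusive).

Compute the Hessian H = grad^2 f:
  H = [[5, 0], [0, 11]]
Verify stationarity: grad f(x*) = H x* + g = (0, 0).
Eigenvalues of H: 5, 11.
Both eigenvalues > 0, so H is positive definite -> x* is a strict local min.

min


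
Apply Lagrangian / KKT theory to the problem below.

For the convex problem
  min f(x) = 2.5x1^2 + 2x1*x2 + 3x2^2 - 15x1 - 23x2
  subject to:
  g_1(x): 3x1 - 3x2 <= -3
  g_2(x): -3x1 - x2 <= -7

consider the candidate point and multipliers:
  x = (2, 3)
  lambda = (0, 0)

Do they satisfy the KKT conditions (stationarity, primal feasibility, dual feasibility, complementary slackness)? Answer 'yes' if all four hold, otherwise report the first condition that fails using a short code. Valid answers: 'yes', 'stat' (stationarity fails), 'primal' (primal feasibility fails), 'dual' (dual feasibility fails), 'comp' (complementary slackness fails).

Gradient of f: grad f(x) = Q x + c = (1, -1)
Constraint values g_i(x) = a_i^T x - b_i:
  g_1((2, 3)) = 0
  g_2((2, 3)) = -2
Stationarity residual: grad f(x) + sum_i lambda_i a_i = (1, -1)
  -> stationarity FAILS
Primal feasibility (all g_i <= 0): OK
Dual feasibility (all lambda_i >= 0): OK
Complementary slackness (lambda_i * g_i(x) = 0 for all i): OK

Verdict: the first failing condition is stationarity -> stat.

stat


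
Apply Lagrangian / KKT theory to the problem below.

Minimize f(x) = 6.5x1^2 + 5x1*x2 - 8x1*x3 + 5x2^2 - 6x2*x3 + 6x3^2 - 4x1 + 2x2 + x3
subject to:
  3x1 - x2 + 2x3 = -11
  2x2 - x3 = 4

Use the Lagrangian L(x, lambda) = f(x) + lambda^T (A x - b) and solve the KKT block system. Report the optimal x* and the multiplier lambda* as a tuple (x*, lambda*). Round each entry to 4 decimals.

Form the Lagrangian:
  L(x, lambda) = (1/2) x^T Q x + c^T x + lambda^T (A x - b)
Stationarity (grad_x L = 0): Q x + c + A^T lambda = 0.
Primal feasibility: A x = b.

This gives the KKT block system:
  [ Q   A^T ] [ x     ]   [-c ]
  [ A    0  ] [ lambda ] = [ b ]

Solving the linear system:
  x*      = (-2.0435, 1.0435, -1.913)
  lambda* = (3.3478, -5.1739)
  f(x*)   = 32.9348

x* = (-2.0435, 1.0435, -1.913), lambda* = (3.3478, -5.1739)


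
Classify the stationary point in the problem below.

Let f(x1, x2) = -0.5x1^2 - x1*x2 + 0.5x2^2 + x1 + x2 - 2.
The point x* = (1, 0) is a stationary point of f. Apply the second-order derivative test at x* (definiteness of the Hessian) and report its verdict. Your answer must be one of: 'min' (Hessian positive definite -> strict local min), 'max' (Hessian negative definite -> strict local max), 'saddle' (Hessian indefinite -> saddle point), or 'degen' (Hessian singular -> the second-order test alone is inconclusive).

Compute the Hessian H = grad^2 f:
  H = [[-1, -1], [-1, 1]]
Verify stationarity: grad f(x*) = H x* + g = (0, 0).
Eigenvalues of H: -1.4142, 1.4142.
Eigenvalues have mixed signs, so H is indefinite -> x* is a saddle point.

saddle


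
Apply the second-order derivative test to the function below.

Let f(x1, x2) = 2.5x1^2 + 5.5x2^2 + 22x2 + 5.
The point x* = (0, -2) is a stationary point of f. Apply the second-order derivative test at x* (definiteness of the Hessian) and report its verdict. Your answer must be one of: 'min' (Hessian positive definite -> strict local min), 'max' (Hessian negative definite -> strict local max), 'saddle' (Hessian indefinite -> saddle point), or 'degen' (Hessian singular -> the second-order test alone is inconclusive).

Compute the Hessian H = grad^2 f:
  H = [[5, 0], [0, 11]]
Verify stationarity: grad f(x*) = H x* + g = (0, 0).
Eigenvalues of H: 5, 11.
Both eigenvalues > 0, so H is positive definite -> x* is a strict local min.

min


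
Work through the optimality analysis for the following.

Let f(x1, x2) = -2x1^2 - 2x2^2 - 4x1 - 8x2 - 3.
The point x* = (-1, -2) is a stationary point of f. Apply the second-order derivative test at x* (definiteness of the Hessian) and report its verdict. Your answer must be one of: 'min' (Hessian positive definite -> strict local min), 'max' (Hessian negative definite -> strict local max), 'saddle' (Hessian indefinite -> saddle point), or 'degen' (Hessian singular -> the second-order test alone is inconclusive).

Compute the Hessian H = grad^2 f:
  H = [[-4, 0], [0, -4]]
Verify stationarity: grad f(x*) = H x* + g = (0, 0).
Eigenvalues of H: -4, -4.
Both eigenvalues < 0, so H is negative definite -> x* is a strict local max.

max


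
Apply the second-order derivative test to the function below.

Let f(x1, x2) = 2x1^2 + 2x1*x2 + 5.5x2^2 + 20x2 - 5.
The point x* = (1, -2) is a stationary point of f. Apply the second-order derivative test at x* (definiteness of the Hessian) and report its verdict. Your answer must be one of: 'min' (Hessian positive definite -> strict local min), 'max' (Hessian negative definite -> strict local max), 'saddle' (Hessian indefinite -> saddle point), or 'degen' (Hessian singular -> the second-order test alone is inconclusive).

Compute the Hessian H = grad^2 f:
  H = [[4, 2], [2, 11]]
Verify stationarity: grad f(x*) = H x* + g = (0, 0).
Eigenvalues of H: 3.4689, 11.5311.
Both eigenvalues > 0, so H is positive definite -> x* is a strict local min.

min


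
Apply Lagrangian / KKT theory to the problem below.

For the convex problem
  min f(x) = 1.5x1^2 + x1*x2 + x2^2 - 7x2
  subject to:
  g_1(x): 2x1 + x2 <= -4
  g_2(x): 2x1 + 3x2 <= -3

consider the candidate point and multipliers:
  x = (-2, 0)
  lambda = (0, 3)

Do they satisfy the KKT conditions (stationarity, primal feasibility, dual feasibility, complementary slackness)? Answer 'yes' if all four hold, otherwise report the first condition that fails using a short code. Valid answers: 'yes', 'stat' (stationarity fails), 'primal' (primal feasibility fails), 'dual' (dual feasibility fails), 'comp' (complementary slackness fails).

Gradient of f: grad f(x) = Q x + c = (-6, -9)
Constraint values g_i(x) = a_i^T x - b_i:
  g_1((-2, 0)) = 0
  g_2((-2, 0)) = -1
Stationarity residual: grad f(x) + sum_i lambda_i a_i = (0, 0)
  -> stationarity OK
Primal feasibility (all g_i <= 0): OK
Dual feasibility (all lambda_i >= 0): OK
Complementary slackness (lambda_i * g_i(x) = 0 for all i): FAILS

Verdict: the first failing condition is complementary_slackness -> comp.

comp


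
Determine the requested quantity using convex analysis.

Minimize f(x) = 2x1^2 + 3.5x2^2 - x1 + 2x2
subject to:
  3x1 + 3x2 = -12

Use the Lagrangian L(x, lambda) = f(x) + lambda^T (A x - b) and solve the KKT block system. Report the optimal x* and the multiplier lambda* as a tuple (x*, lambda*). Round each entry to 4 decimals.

Form the Lagrangian:
  L(x, lambda) = (1/2) x^T Q x + c^T x + lambda^T (A x - b)
Stationarity (grad_x L = 0): Q x + c + A^T lambda = 0.
Primal feasibility: A x = b.

This gives the KKT block system:
  [ Q   A^T ] [ x     ]   [-c ]
  [ A    0  ] [ lambda ] = [ b ]

Solving the linear system:
  x*      = (-2.2727, -1.7273)
  lambda* = (3.3636)
  f(x*)   = 19.5909

x* = (-2.2727, -1.7273), lambda* = (3.3636)


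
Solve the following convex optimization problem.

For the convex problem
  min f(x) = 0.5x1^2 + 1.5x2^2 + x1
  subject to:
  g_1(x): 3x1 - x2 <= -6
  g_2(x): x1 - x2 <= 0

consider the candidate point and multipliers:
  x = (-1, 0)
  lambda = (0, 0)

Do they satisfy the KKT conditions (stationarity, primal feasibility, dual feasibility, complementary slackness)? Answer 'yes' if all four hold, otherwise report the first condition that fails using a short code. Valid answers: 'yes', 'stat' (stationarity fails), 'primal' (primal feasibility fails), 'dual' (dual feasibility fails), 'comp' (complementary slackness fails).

Gradient of f: grad f(x) = Q x + c = (0, 0)
Constraint values g_i(x) = a_i^T x - b_i:
  g_1((-1, 0)) = 3
  g_2((-1, 0)) = -1
Stationarity residual: grad f(x) + sum_i lambda_i a_i = (0, 0)
  -> stationarity OK
Primal feasibility (all g_i <= 0): FAILS
Dual feasibility (all lambda_i >= 0): OK
Complementary slackness (lambda_i * g_i(x) = 0 for all i): OK

Verdict: the first failing condition is primal_feasibility -> primal.

primal


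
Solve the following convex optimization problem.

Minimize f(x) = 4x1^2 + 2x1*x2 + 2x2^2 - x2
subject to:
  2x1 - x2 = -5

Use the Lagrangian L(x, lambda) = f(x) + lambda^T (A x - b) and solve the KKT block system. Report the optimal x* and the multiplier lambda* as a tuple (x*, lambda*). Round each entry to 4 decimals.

Form the Lagrangian:
  L(x, lambda) = (1/2) x^T Q x + c^T x + lambda^T (A x - b)
Stationarity (grad_x L = 0): Q x + c + A^T lambda = 0.
Primal feasibility: A x = b.

This gives the KKT block system:
  [ Q   A^T ] [ x     ]   [-c ]
  [ A    0  ] [ lambda ] = [ b ]

Solving the linear system:
  x*      = (-1.5, 2)
  lambda* = (4)
  f(x*)   = 9

x* = (-1.5, 2), lambda* = (4)


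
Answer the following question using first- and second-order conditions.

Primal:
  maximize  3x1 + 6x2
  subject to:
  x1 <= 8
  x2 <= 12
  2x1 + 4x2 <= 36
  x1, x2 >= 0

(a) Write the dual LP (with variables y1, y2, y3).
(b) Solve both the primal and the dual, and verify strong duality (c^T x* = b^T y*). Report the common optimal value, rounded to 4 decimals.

The standard primal-dual pair for 'max c^T x s.t. A x <= b, x >= 0' is:
  Dual:  min b^T y  s.t.  A^T y >= c,  y >= 0.

So the dual LP is:
  minimize  8y1 + 12y2 + 36y3
  subject to:
    y1 + 2y3 >= 3
    y2 + 4y3 >= 6
    y1, y2, y3 >= 0

Solving the primal: x* = (0, 9).
  primal value c^T x* = 54.
Solving the dual: y* = (0, 0, 1.5).
  dual value b^T y* = 54.
Strong duality: c^T x* = b^T y*. Confirmed.

54


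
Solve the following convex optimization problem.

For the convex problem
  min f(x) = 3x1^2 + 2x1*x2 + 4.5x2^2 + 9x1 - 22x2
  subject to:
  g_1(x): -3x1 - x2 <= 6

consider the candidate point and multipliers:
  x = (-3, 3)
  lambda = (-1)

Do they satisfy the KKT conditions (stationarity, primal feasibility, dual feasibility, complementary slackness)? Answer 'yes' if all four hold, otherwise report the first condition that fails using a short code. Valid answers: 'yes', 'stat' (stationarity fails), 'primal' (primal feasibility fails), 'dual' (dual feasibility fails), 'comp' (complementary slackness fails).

Gradient of f: grad f(x) = Q x + c = (-3, -1)
Constraint values g_i(x) = a_i^T x - b_i:
  g_1((-3, 3)) = 0
Stationarity residual: grad f(x) + sum_i lambda_i a_i = (0, 0)
  -> stationarity OK
Primal feasibility (all g_i <= 0): OK
Dual feasibility (all lambda_i >= 0): FAILS
Complementary slackness (lambda_i * g_i(x) = 0 for all i): OK

Verdict: the first failing condition is dual_feasibility -> dual.

dual


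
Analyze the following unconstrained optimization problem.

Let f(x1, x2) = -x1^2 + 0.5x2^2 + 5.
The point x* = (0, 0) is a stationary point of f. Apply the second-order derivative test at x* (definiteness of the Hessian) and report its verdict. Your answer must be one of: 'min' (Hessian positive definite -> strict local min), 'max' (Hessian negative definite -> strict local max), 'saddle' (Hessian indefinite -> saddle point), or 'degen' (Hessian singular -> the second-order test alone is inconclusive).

Compute the Hessian H = grad^2 f:
  H = [[-2, 0], [0, 1]]
Verify stationarity: grad f(x*) = H x* + g = (0, 0).
Eigenvalues of H: -2, 1.
Eigenvalues have mixed signs, so H is indefinite -> x* is a saddle point.

saddle


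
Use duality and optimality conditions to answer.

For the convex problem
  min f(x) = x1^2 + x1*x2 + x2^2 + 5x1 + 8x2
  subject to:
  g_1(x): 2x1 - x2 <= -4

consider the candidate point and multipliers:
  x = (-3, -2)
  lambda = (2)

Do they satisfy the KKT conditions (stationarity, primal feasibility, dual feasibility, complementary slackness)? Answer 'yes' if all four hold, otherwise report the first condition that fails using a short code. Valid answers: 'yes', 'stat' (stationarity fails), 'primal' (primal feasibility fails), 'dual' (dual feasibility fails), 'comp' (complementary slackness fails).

Gradient of f: grad f(x) = Q x + c = (-3, 1)
Constraint values g_i(x) = a_i^T x - b_i:
  g_1((-3, -2)) = 0
Stationarity residual: grad f(x) + sum_i lambda_i a_i = (1, -1)
  -> stationarity FAILS
Primal feasibility (all g_i <= 0): OK
Dual feasibility (all lambda_i >= 0): OK
Complementary slackness (lambda_i * g_i(x) = 0 for all i): OK

Verdict: the first failing condition is stationarity -> stat.

stat
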